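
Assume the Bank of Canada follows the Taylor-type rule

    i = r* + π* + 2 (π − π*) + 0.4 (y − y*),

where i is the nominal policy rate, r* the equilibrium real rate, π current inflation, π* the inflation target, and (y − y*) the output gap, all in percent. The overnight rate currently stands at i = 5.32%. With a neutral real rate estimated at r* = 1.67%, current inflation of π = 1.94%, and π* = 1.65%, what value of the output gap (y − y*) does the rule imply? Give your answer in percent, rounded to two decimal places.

3.55%

0.4 (y − y*) = 5.32 − 1.67 − 1.65 − 2 × (1.94 − 1.65) = 1.42
(y − y*) = 1.42 / 0.4 = 3.55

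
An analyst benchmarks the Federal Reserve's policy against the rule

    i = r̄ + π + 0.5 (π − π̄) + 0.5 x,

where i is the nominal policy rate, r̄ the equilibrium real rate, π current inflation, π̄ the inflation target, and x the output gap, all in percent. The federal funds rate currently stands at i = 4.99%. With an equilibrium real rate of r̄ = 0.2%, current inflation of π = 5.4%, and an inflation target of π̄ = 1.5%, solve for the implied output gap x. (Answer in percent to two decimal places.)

-5.12%

0.5 x = 4.99 − 0.2 − 5.4 − 0.5 × (5.4 − 1.5) = -2.56
x = -2.56 / 0.5 = -5.12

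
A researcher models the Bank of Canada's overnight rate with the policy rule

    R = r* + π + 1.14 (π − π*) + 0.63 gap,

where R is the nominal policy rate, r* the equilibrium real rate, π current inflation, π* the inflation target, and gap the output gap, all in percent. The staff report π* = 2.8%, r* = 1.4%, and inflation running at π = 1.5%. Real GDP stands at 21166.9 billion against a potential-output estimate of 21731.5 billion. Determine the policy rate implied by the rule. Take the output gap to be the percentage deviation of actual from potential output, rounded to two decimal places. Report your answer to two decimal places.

Output gap = 100 × (21166.9 − 21731.5) / 21731.5 = -2.60%.
R = 1.40 + 1.50 + 1.14 × (1.50 − 2.80) + 0.63 × (-2.60)
   = 1.40 + 1.5 − 1.482 − 1.638 = -0.22

-0.22%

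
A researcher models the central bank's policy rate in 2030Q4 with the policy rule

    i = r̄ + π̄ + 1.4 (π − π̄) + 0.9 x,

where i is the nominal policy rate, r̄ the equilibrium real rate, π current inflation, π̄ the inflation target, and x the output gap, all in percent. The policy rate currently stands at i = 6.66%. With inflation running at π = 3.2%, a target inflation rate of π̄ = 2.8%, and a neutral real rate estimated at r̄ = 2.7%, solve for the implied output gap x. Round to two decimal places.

0.67%

0.9 x = 6.66 − 2.7 − 2.8 − 1.4 × (3.2 − 2.8) = 0.6
x = 0.6 / 0.9 = 0.67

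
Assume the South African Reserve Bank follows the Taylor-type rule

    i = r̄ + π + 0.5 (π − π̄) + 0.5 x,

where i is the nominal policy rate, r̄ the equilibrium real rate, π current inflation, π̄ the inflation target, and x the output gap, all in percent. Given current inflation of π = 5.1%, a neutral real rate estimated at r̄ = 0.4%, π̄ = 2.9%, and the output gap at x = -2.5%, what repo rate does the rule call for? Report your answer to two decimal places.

5.35%

i = 0.4 + 5.1 + 0.5 × (5.1 − 2.9) + 0.5 × (-2.5)
   = 0.4 + 5.1 + 1.1 − 1.25 = 5.35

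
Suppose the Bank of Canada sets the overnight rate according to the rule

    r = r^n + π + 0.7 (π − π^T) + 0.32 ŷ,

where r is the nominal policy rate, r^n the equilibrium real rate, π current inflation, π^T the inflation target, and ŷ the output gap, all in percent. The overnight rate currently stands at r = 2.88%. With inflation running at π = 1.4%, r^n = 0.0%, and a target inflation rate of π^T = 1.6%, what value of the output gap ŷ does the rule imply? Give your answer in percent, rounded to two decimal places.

0.32 ŷ = 2.88 − 0.0 − 1.4 − 0.7 × (1.4 − 1.6) = 1.62
ŷ = 1.62 / 0.32 = 5.06

5.06%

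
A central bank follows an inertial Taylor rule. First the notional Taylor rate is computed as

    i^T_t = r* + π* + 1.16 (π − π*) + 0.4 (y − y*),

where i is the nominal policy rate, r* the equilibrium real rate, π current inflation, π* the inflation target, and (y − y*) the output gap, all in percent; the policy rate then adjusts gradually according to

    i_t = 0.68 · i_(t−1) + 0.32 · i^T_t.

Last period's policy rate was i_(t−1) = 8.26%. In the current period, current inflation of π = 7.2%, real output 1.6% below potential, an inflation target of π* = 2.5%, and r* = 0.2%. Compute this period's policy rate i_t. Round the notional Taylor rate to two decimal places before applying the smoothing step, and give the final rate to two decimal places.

Output 1.6% below potential → (y − y*) = -1.6.
i^T_t = 0.2 + 2.5 + 1.16 × (7.2 − 2.5) + 0.4 × (-1.6)
   = 0.2 + 2.5 + 5.452 − 0.64 = 7.51
i_t = 0.68 × 8.26 + 0.32 × 7.51 = 5.6168 + 2.4032 = 8.02

8.02%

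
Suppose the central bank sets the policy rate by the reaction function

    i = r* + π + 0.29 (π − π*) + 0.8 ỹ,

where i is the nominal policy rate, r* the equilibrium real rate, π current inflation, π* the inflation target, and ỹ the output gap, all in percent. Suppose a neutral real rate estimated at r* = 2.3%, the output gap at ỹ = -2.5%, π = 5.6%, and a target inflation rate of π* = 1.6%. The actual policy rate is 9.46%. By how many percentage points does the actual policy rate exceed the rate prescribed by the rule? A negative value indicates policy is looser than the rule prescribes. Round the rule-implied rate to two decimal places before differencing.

2.40 pp

i = 2.3 + 5.6 + 0.29 × (5.6 − 1.6) + 0.8 × (-2.5)
   = 2.3 + 5.6 + 1.16 − 2 = 7.06
Deviation = 9.46 − 7.06 = 2.40 pp.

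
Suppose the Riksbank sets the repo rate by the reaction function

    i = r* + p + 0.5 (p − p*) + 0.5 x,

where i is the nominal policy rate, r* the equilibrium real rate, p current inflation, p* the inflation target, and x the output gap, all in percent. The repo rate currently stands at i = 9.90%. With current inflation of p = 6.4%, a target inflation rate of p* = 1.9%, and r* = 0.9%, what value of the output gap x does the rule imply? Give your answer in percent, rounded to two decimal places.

0.5 x = 9.90 − 0.9 − 6.4 − 0.5 × (6.4 − 1.9) = 0.35
x = 0.35 / 0.5 = 0.70

0.70%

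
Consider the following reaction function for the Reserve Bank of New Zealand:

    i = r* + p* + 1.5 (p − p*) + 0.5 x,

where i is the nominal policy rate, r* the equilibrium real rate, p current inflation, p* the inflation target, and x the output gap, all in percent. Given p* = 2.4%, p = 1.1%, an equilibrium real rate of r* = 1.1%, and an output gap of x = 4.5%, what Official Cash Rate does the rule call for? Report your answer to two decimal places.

i = 1.1 + 2.4 + 1.5 × (1.1 − 2.4) + 0.5 × 4.5
   = 1.1 + 2.4 − 1.95 + 2.25 = 3.80

3.80%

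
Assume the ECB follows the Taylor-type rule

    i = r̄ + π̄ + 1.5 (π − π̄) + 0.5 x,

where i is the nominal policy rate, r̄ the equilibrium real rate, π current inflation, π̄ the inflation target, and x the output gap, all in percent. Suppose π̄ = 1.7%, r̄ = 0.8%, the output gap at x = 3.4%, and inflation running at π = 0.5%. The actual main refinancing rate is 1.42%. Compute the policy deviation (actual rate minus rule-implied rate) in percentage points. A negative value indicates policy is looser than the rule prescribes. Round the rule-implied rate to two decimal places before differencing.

-0.98 pp

i = 0.8 + 1.7 + 1.5 × (0.5 − 1.7) + 0.5 × 3.4
   = 0.8 + 1.7 − 1.8 + 1.7 = 2.40
Deviation = 1.42 − 2.40 = -0.98 pp.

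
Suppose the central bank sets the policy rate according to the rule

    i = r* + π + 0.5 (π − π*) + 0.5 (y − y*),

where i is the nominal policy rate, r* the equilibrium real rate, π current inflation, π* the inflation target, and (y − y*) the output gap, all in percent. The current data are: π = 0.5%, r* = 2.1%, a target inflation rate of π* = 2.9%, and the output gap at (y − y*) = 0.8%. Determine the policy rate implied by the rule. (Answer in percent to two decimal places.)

i = 2.1 + 0.5 + 0.5 × (0.5 − 2.9) + 0.5 × 0.8
   = 2.1 + 0.5 − 1.2 + 0.4 = 1.80

1.80%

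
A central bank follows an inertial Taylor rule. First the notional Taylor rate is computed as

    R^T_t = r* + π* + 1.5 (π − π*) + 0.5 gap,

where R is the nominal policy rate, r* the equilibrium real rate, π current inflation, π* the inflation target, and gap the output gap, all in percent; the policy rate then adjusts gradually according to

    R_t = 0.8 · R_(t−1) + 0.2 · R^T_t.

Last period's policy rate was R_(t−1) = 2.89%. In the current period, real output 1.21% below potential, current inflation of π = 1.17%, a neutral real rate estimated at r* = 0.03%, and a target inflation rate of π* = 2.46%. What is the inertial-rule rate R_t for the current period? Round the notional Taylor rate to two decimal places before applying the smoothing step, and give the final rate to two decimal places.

Output 1.21% below potential → gap = -1.21.
R^T_t = 0.03 + 2.46 + 1.5 × (1.17 − 2.46) + 0.5 × (-1.21)
   = 0.03 + 2.46 − 1.935 − 0.605 = -0.05
R_t = 0.8 × 2.89 + 0.2 × (-0.05) = 2.312 − 0.01 = 2.30

2.30%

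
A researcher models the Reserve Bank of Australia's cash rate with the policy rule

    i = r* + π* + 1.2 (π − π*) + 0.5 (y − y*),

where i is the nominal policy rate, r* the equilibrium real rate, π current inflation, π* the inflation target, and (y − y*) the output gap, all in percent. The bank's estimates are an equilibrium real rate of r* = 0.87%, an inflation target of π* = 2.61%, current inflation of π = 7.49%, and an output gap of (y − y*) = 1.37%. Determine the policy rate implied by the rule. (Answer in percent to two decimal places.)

i = 0.87 + 2.61 + 1.2 × (7.49 − 2.61) + 0.5 × 1.37
   = 0.87 + 2.61 + 5.856 + 0.685 = 10.02

10.02%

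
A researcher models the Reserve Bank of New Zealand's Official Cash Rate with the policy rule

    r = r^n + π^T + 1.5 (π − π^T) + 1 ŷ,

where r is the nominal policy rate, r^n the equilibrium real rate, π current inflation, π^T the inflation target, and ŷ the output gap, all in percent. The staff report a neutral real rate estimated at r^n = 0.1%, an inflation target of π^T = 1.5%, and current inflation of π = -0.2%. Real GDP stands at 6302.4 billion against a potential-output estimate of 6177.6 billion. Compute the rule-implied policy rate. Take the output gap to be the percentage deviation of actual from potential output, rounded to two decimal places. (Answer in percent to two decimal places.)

Output gap = 100 × (6302.4 − 6177.6) / 6177.6 = 2.02%.
r = 0.10 + 1.50 + 1.5 × (-0.20 − 1.50) + 1 × 2.02
   = 0.10 + 1.5 − 2.55 + 2.02 = 1.07

1.07%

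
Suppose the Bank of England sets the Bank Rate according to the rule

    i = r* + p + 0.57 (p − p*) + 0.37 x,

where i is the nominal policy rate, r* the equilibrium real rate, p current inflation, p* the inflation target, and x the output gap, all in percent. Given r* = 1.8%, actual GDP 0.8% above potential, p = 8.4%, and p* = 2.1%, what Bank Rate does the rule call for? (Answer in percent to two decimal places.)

14.09%

Output 0.8% above potential → x = 0.8.
i = 1.8 + 8.4 + 0.57 × (8.4 − 2.1) + 0.37 × 0.8
   = 1.8 + 8.4 + 3.591 + 0.296 = 14.09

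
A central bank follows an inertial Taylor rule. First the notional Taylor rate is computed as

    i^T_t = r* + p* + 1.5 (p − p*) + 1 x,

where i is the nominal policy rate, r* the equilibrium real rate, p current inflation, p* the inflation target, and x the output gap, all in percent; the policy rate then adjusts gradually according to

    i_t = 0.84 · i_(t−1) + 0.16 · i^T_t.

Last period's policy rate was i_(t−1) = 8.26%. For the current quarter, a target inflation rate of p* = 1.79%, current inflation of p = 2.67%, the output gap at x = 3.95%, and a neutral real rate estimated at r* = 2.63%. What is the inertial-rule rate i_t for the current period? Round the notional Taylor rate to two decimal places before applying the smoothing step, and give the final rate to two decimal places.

8.49%

i^T_t = 2.63 + 1.79 + 1.5 × (2.67 − 1.79) + 1 × 3.95
   = 2.63 + 1.79 + 1.32 + 3.95 = 9.69
i_t = 0.84 × 8.26 + 0.16 × 9.69 = 6.9384 + 1.5504 = 8.49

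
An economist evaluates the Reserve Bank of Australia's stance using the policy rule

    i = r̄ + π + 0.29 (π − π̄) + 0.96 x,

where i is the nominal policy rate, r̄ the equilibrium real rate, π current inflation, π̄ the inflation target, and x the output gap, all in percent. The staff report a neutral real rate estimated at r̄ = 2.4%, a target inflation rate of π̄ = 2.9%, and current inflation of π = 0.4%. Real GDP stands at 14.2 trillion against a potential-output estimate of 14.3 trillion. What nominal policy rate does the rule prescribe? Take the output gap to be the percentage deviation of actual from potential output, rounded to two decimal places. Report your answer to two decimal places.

1.40%

Output gap = 100 × (14.2 − 14.3) / 14.3 = -0.70%.
i = 2.40 + 0.40 + 0.29 × (0.40 − 2.90) + 0.96 × (-0.70)
   = 2.40 + 0.4 − 0.725 − 0.672 = 1.40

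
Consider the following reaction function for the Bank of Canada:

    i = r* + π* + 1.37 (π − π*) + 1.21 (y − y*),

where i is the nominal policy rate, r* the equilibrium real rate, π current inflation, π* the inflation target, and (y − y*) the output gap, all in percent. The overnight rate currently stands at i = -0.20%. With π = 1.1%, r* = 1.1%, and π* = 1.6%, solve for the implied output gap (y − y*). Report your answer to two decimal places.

-1.83%

1.21 (y − y*) = -0.20 − 1.1 − 1.6 − 1.37 × (1.1 − 1.6) = -2.215
(y − y*) = -2.215 / 1.21 = -1.83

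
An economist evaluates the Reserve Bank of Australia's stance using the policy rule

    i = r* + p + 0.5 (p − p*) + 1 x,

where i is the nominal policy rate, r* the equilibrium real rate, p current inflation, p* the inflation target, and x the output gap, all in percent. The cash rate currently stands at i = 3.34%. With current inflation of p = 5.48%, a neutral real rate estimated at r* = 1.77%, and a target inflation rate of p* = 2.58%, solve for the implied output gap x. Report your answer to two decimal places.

1 x = 3.34 − 1.77 − 5.48 − 0.5 × (5.48 − 2.58) = -5.36
x = -5.36 / 1 = -5.36

-5.36%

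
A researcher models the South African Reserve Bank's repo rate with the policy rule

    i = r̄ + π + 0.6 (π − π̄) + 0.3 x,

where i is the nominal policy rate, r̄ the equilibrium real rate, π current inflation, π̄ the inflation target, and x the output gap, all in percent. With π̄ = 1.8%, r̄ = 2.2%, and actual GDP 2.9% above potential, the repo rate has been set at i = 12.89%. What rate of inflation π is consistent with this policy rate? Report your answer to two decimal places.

6.81%

Output 2.9% above potential → x = 2.9.
Collecting π: i = r̄ + (1 + 0.6) π − 0.6 π̄ + 0.3 x
1.6 π = 12.89 − 2.2 + 0.6 × 1.8 − 0.3 × 2.9 = 10.9
π = 10.9 / 1.6 = 6.81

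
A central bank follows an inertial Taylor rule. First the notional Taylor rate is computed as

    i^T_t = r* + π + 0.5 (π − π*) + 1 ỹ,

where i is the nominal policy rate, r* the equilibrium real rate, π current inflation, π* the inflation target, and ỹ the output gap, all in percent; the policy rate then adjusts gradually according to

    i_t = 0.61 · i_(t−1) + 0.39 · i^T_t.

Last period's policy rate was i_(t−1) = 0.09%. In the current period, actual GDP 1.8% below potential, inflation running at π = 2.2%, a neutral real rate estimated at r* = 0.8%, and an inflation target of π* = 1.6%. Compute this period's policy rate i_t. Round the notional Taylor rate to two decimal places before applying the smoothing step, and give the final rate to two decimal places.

0.64%

Output 1.8% below potential → ỹ = -1.8.
i^T_t = 0.8 + 2.2 + 0.5 × (2.2 − 1.6) + 1 × (-1.8)
   = 0.8 + 2.2 + 0.3 − 1.8 = 1.50
i_t = 0.61 × 0.09 + 0.39 × 1.50 = 0.0549 + 0.585 = 0.64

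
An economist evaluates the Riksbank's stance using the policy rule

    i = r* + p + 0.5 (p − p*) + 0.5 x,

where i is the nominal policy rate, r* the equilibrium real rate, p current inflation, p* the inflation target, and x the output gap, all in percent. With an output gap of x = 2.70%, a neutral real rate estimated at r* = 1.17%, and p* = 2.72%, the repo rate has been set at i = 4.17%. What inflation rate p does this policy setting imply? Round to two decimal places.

Collecting p: i = r* + (1 + 0.5) p − 0.5 p* + 0.5 x
1.5 p = 4.17 − 1.17 + 0.5 × 2.72 − 0.5 × 2.70 = 3.01
p = 3.01 / 1.5 = 2.01

2.01%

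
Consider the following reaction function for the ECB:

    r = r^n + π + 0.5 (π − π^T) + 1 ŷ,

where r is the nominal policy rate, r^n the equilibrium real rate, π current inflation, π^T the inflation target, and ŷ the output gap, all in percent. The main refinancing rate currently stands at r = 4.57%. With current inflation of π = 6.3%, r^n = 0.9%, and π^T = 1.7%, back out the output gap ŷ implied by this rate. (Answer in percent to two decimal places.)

-4.93%

1 ŷ = 4.57 − 0.9 − 6.3 − 0.5 × (6.3 − 1.7) = -4.93
ŷ = -4.93 / 1 = -4.93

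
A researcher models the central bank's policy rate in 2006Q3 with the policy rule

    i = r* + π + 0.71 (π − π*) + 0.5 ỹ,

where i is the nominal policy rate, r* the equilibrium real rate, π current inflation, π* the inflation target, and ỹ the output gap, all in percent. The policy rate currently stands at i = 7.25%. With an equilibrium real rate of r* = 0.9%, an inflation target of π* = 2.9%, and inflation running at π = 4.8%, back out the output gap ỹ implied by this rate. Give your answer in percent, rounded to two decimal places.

0.40%

0.5 ỹ = 7.25 − 0.9 − 4.8 − 0.71 × (4.8 − 2.9) = 0.201
ỹ = 0.201 / 0.5 = 0.40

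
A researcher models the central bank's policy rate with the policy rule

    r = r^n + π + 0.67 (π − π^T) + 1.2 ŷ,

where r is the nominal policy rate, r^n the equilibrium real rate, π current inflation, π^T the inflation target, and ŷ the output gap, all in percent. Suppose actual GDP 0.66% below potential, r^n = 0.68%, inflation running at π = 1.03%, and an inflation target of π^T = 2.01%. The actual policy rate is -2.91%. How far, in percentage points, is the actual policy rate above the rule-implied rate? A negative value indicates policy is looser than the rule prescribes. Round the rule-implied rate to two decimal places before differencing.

Output 0.66% below potential → ŷ = -0.66.
r = 0.68 + 1.03 + 0.67 × (1.03 − 2.01) + 1.2 × (-0.66)
   = 0.68 + 1.03 − 0.6566 − 0.792 = 0.26
Deviation = -2.91 − 0.26 = -3.17 pp.

-3.17 pp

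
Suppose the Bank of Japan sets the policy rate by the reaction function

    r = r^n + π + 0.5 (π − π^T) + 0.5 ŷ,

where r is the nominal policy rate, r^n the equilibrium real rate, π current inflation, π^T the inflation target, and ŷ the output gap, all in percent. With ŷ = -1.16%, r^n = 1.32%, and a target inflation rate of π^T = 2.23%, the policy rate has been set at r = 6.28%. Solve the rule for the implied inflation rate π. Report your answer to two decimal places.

Collecting π: r = r^n + (1 + 0.5) π − 0.5 π^T + 0.5 ŷ
1.5 π = 6.28 − 1.32 + 0.5 × 2.23 − 0.5 × (-1.16) = 6.655
π = 6.655 / 1.5 = 4.44

4.44%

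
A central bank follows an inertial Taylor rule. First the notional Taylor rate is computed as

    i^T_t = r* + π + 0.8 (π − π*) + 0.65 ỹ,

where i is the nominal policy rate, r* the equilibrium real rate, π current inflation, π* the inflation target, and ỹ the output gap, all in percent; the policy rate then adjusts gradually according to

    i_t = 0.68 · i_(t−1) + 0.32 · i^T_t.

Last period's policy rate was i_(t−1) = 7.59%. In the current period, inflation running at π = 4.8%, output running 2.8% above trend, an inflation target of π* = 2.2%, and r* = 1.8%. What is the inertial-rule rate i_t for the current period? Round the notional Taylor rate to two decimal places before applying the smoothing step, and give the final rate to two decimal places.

8.52%

Output 2.8% above potential → ỹ = 2.8.
i^T_t = 1.8 + 4.8 + 0.8 × (4.8 − 2.2) + 0.65 × 2.8
   = 1.8 + 4.8 + 2.08 + 1.82 = 10.50
i_t = 0.68 × 7.59 + 0.32 × 10.50 = 5.1612 + 3.36 = 8.52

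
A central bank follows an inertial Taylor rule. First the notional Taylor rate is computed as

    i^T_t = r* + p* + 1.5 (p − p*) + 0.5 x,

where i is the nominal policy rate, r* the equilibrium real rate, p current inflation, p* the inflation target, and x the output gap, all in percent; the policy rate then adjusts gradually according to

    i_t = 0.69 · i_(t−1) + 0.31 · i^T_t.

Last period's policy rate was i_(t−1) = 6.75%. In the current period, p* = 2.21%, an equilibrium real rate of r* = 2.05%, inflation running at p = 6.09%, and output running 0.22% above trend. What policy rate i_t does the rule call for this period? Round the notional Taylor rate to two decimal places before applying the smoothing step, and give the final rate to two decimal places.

Output 0.22% above potential → x = 0.22.
i^T_t = 2.05 + 2.21 + 1.5 × (6.09 − 2.21) + 0.5 × 0.22
   = 2.05 + 2.21 + 5.82 + 0.11 = 10.19
i_t = 0.69 × 6.75 + 0.31 × 10.19 = 4.6575 + 3.1589 = 7.82

7.82%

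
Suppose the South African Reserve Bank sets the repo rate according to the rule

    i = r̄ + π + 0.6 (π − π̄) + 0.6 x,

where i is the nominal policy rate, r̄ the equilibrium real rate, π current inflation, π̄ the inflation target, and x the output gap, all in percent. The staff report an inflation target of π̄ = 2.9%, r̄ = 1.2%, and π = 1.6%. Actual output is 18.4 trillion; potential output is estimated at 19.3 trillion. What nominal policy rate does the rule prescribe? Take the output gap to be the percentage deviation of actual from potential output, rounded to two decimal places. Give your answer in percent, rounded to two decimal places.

-0.78%

Output gap = 100 × (18.4 − 19.3) / 19.3 = -4.66%.
i = 1.20 + 1.60 + 0.6 × (1.60 − 2.90) + 0.6 × (-4.66)
   = 1.20 + 1.6 − 0.78 − 2.796 = -0.78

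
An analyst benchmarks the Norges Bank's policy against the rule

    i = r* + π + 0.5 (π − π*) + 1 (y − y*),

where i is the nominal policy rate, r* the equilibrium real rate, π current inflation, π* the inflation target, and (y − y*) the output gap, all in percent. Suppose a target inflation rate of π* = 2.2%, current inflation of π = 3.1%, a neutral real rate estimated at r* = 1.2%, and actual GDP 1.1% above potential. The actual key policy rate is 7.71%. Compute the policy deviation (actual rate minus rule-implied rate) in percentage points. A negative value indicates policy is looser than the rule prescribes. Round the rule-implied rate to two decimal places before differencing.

1.86 pp

Output 1.1% above potential → (y − y*) = 1.1.
i = 1.2 + 3.1 + 0.5 × (3.1 − 2.2) + 1 × 1.1
   = 1.2 + 3.1 + 0.45 + 1.1 = 5.85
Deviation = 7.71 − 5.85 = 1.86 pp.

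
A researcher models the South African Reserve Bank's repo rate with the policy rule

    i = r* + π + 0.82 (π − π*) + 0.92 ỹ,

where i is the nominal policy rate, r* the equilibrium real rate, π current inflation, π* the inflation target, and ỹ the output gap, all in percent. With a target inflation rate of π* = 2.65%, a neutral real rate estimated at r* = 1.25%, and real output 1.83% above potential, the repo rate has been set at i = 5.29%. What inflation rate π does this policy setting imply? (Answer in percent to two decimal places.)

2.49%

Output 1.83% above potential → ỹ = 1.83.
Collecting π: i = r* + (1 + 0.82) π − 0.82 π* + 0.92 ỹ
1.82 π = 5.29 − 1.25 + 0.82 × 2.65 − 0.92 × 1.83 = 4.5294
π = 4.5294 / 1.82 = 2.49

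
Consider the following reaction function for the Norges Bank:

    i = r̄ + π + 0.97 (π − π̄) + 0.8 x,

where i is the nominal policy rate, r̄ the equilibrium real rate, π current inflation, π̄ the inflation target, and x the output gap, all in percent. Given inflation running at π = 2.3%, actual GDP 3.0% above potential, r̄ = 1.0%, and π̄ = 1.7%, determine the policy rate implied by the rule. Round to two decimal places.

Output 3.0% above potential → x = 3.0.
i = 1.0 + 2.3 + 0.97 × (2.3 − 1.7) + 0.8 × 3.0
   = 1.0 + 2.3 + 0.582 + 2.4 = 6.28

6.28%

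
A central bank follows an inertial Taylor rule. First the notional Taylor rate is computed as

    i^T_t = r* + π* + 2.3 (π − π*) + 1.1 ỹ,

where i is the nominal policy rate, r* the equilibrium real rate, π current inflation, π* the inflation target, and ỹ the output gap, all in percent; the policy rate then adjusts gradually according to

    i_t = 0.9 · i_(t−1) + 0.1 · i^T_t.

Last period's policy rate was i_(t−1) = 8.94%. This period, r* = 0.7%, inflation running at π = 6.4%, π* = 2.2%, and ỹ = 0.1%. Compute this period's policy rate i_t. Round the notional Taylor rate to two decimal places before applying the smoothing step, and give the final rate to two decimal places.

i^T_t = 0.7 + 2.2 + 2.3 × (6.4 − 2.2) + 1.1 × 0.1
   = 0.7 + 2.2 + 9.66 + 0.11 = 12.67
i_t = 0.9 × 8.94 + 0.1 × 12.67 = 8.046 + 1.267 = 9.31

9.31%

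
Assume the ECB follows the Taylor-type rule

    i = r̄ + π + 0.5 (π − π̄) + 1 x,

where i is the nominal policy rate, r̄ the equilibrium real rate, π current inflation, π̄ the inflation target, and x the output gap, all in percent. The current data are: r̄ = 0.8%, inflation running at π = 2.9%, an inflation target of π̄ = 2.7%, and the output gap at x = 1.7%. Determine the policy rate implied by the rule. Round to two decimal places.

i = 0.8 + 2.9 + 0.5 × (2.9 − 2.7) + 1 × 1.7
   = 0.8 + 2.9 + 0.1 + 1.7 = 5.50

5.50%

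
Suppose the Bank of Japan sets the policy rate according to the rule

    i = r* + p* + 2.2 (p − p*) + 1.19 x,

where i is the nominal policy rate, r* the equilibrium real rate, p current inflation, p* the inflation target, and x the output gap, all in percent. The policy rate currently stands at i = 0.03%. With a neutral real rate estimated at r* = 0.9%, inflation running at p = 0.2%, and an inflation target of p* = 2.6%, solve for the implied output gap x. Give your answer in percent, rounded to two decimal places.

1.19 x = 0.03 − 0.9 − 2.6 − 2.2 × (0.2 − 2.6) = 1.81
x = 1.81 / 1.19 = 1.52

1.52%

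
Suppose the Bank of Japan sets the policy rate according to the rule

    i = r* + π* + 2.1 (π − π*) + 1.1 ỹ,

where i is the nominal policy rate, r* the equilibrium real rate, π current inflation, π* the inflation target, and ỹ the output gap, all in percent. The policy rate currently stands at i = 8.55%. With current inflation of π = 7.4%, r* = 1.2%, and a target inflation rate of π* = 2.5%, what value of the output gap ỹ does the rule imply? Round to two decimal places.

1.1 ỹ = 8.55 − 1.2 − 2.5 − 2.1 × (7.4 − 2.5) = -5.44
ỹ = -5.44 / 1.1 = -4.95

-4.95%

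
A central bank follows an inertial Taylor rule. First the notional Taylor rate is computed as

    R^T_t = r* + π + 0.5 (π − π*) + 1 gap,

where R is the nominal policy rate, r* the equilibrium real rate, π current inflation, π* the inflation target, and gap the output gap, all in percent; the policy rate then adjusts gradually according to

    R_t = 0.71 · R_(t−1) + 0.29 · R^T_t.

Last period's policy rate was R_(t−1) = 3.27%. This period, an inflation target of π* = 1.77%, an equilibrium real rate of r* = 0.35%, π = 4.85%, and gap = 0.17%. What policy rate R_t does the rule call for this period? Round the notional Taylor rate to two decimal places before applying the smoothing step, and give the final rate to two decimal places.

4.33%

R^T_t = 0.35 + 4.85 + 0.5 × (4.85 − 1.77) + 1 × 0.17
   = 0.35 + 4.85 + 1.54 + 0.17 = 6.91
R_t = 0.71 × 3.27 + 0.29 × 6.91 = 2.3217 + 2.0039 = 4.33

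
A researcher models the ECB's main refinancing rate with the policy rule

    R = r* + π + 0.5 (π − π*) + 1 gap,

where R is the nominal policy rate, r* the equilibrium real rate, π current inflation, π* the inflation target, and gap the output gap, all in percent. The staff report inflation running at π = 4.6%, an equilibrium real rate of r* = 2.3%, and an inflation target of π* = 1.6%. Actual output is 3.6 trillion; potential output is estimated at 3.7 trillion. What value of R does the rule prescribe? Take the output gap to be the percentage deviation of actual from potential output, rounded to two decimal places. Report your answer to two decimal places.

Output gap = 100 × (3.6 − 3.7) / 3.7 = -2.70%.
R = 2.30 + 4.60 + 0.5 × (4.60 − 1.60) + 1 × (-2.70)
   = 2.30 + 4.6 + 1.5 − 2.7 = 5.70

5.70%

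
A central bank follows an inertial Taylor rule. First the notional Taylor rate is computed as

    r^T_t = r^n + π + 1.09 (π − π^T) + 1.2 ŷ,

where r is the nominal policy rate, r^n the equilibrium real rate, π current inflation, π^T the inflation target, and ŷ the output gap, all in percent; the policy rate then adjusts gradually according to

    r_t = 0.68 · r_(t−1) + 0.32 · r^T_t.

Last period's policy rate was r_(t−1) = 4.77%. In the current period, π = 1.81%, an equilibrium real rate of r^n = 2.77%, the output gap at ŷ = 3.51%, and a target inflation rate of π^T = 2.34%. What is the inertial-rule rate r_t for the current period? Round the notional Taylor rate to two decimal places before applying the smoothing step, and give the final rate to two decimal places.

r^T_t = 2.77 + 1.81 + 1.09 × (1.81 − 2.34) + 1.2 × 3.51
   = 2.77 + 1.81 − 0.5777 + 4.212 = 8.21
r_t = 0.68 × 4.77 + 0.32 × 8.21 = 3.2436 + 2.6272 = 5.87

5.87%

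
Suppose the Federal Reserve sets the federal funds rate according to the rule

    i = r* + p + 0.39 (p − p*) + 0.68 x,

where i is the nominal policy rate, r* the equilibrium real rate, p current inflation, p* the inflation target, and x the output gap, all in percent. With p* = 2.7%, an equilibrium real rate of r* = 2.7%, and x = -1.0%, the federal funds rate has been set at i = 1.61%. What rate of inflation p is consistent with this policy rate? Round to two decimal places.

Collecting p: i = r* + (1 + 0.39) p − 0.39 p* + 0.68 x
1.39 p = 1.61 − 2.7 + 0.39 × 2.7 − 0.68 × (-1.0) = 0.643
p = 0.643 / 1.39 = 0.46

0.46%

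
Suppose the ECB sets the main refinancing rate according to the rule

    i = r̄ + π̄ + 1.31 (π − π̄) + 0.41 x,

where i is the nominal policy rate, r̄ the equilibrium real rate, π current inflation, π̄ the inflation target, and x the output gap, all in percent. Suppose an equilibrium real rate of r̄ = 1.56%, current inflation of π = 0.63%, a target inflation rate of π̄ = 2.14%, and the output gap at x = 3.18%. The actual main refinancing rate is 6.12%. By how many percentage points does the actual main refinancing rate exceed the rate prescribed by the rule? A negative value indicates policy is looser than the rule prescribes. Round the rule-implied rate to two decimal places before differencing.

i = 1.56 + 2.14 + 1.31 × (0.63 − 2.14) + 0.41 × 3.18
   = 1.56 + 2.14 − 1.9781 + 1.3038 = 3.03
Deviation = 6.12 − 3.03 = 3.09 pp.

3.09 pp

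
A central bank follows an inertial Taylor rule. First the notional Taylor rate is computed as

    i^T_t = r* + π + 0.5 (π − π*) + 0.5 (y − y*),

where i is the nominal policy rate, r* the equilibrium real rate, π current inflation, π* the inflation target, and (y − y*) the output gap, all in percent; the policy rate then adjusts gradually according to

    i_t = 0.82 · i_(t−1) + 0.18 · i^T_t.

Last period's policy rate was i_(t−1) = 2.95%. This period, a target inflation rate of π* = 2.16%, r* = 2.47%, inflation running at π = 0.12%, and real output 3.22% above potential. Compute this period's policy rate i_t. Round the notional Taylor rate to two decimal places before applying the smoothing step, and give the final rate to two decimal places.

Output 3.22% above potential → (y − y*) = 3.22.
i^T_t = 2.47 + 0.12 + 0.5 × (0.12 − 2.16) + 0.5 × 3.22
   = 2.47 + 0.12 − 1.02 + 1.61 = 3.18
i_t = 0.82 × 2.95 + 0.18 × 3.18 = 2.419 + 0.5724 = 2.99

2.99%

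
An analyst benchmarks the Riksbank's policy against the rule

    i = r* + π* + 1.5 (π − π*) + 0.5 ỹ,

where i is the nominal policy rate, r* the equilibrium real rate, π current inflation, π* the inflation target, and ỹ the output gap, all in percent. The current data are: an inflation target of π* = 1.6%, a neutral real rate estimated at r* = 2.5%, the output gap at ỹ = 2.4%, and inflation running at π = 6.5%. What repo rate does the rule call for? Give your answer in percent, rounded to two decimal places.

i = 2.5 + 1.6 + 1.5 × (6.5 − 1.6) + 0.5 × 2.4
   = 2.5 + 1.6 + 7.35 + 1.2 = 12.65

12.65%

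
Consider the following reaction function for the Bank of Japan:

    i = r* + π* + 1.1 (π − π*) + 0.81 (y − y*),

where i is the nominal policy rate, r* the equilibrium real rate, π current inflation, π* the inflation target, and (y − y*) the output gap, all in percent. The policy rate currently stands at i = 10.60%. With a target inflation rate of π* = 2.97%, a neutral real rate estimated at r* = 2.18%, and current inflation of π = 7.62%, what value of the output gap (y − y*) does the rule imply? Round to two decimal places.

0.41%

0.81 (y − y*) = 10.60 − 2.18 − 2.97 − 1.1 × (7.62 − 2.97) = 0.335
(y − y*) = 0.335 / 0.81 = 0.41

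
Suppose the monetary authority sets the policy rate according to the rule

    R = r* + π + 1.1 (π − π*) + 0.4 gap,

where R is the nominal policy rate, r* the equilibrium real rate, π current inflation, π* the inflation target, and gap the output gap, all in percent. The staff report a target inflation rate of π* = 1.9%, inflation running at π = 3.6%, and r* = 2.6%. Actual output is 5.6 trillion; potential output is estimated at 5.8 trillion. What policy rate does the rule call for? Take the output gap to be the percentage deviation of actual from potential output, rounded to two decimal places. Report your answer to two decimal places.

6.69%

Output gap = 100 × (5.6 − 5.8) / 5.8 = -3.45%.
R = 2.60 + 3.60 + 1.1 × (3.60 − 1.90) + 0.4 × (-3.45)
   = 2.60 + 3.6 + 1.87 − 1.38 = 6.69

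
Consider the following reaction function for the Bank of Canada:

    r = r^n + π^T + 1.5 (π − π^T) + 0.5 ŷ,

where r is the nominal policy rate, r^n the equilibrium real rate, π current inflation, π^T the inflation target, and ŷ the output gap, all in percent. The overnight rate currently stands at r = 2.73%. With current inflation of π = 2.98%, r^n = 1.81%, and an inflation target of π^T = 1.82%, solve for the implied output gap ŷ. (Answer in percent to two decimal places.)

-5.28%

0.5 ŷ = 2.73 − 1.81 − 1.82 − 1.5 × (2.98 − 1.82) = -2.64
ŷ = -2.64 / 0.5 = -5.28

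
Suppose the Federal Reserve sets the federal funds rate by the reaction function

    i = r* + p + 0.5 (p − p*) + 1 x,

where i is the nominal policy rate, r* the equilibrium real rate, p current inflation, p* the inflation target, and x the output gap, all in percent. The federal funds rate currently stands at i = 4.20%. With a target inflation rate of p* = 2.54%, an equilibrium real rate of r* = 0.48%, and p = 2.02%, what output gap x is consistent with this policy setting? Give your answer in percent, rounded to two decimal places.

1.96%

1 x = 4.20 − 0.48 − 2.02 − 0.5 × (2.02 − 2.54) = 1.96
x = 1.96 / 1 = 1.96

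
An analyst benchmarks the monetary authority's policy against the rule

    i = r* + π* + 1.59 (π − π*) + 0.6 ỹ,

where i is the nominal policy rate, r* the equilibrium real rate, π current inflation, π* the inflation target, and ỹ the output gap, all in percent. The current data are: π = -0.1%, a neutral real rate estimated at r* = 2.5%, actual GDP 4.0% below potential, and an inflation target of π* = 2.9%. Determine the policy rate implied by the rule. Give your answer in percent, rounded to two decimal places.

-1.77%

Output 4.0% below potential → ỹ = -4.0.
i = 2.5 + 2.9 + 1.59 × (-0.1 − 2.9) + 0.6 × (-4.0)
   = 2.5 + 2.9 − 4.77 − 2.4 = -1.77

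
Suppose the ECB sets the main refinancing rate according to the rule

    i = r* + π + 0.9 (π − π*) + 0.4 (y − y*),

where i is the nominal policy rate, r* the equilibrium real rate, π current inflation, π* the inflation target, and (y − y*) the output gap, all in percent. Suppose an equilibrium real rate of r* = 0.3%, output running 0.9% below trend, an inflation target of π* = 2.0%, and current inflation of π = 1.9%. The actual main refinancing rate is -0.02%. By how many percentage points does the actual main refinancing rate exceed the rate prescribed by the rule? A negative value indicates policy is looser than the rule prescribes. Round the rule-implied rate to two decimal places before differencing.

-1.77 pp

Output 0.9% below potential → (y − y*) = -0.9.
i = 0.3 + 1.9 + 0.9 × (1.9 − 2.0) + 0.4 × (-0.9)
   = 0.3 + 1.9 − 0.09 − 0.36 = 1.75
Deviation = -0.02 − 1.75 = -1.77 pp.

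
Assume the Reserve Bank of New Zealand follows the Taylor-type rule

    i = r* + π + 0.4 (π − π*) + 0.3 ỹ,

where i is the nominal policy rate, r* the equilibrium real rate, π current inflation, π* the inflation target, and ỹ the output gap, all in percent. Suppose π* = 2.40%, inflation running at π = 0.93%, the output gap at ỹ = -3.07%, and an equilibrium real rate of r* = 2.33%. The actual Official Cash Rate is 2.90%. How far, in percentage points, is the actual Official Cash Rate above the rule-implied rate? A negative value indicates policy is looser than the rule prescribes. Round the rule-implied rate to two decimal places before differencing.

1.15 pp

i = 2.33 + 0.93 + 0.4 × (0.93 − 2.40) + 0.3 × (-3.07)
   = 2.33 + 0.93 − 0.588 − 0.921 = 1.75
Deviation = 2.90 − 1.75 = 1.15 pp.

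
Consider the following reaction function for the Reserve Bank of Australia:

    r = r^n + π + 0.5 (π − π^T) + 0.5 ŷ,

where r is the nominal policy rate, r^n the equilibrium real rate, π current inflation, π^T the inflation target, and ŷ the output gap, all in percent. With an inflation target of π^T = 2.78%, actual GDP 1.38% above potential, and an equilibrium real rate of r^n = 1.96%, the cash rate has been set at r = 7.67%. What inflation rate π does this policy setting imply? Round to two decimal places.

4.27%

Output 1.38% above potential → ŷ = 1.38.
Collecting π: r = r^n + (1 + 0.5) π − 0.5 π^T + 0.5 ŷ
1.5 π = 7.67 − 1.96 + 0.5 × 2.78 − 0.5 × 1.38 = 6.41
π = 6.41 / 1.5 = 4.27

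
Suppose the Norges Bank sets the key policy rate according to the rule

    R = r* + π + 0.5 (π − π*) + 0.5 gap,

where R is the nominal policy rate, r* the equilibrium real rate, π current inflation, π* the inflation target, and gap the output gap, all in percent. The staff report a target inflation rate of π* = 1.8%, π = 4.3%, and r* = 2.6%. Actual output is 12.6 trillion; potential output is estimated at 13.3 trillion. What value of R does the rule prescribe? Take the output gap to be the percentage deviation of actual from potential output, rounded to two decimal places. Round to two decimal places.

5.52%

Output gap = 100 × (12.6 − 13.3) / 13.3 = -5.26%.
R = 2.60 + 4.30 + 0.5 × (4.30 − 1.80) + 0.5 × (-5.26)
   = 2.60 + 4.3 + 1.25 − 2.63 = 5.52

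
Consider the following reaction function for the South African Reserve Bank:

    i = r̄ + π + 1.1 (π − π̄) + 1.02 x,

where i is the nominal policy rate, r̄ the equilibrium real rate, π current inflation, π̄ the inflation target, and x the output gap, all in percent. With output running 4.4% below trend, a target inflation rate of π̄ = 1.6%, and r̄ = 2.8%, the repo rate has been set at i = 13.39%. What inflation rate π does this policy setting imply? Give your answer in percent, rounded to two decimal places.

8.02%

Output 4.4% below potential → x = -4.4.
Collecting π: i = r̄ + (1 + 1.1) π − 1.1 π̄ + 1.02 x
2.1 π = 13.39 − 2.8 + 1.1 × 1.6 − 1.02 × (-4.4) = 16.838
π = 16.838 / 2.1 = 8.02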